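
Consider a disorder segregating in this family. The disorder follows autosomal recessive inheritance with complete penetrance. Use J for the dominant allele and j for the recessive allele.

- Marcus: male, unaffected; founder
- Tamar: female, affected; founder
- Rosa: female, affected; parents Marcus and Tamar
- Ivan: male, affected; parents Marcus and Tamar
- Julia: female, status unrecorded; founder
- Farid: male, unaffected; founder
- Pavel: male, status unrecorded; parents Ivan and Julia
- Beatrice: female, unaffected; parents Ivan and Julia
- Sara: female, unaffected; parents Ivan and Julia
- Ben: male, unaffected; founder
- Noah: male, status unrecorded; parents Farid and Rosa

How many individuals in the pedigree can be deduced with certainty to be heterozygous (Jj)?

3

Obligate heterozygotes: Marcus is unaffected so carries J and passed j to Rosa (jj), so Marcus is Jj; Beatrice is unaffected so carries J and received j from Ivan (jj), so Beatrice is Jj; Sara is unaffected so carries J and received j from Ivan (jj), so Sara is Jj.
Every other individual is either homozygous by phenotype or has at least one consistent homozygous assignment, so the count is 3.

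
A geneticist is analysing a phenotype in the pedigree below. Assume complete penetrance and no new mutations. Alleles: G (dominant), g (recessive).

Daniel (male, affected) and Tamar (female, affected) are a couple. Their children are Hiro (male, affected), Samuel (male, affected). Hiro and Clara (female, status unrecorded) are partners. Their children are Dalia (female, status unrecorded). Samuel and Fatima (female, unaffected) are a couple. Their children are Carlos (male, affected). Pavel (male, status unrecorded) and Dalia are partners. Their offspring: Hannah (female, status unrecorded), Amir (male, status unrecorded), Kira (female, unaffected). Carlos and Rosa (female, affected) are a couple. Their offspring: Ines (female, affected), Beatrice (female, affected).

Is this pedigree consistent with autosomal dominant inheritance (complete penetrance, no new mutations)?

Yes

A consistent assignment under autosomal dominant exists: Daniel GG, Tamar GG, Hiro GG, Samuel GG, Clara Gg, Fatima gg, Dalia Gg, Pavel Gg, Carlos Gg, Rosa GG, Hannah GG, Amir GG, Kira gg, Ines GG, Beatrice GG.
In this assignment every recorded phenotype matches its genotype and every non-founder's genotype is obtainable from its parents' genotypes, so the pedigree is consistent.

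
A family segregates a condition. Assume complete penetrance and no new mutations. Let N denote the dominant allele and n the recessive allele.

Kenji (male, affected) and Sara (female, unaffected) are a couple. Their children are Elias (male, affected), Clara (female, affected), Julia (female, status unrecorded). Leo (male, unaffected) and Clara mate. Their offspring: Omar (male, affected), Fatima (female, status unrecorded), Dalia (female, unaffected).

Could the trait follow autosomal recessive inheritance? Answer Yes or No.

Yes

A consistent assignment under autosomal recessive exists: Kenji nn, Sara Nn, Elias nn, Clara nn, Julia Nn, Leo Nn, Omar nn, Fatima Nn, Dalia Nn.
In this assignment every recorded phenotype matches its genotype and every non-founder's genotype is obtainable from its parents' genotypes, so the pedigree is consistent.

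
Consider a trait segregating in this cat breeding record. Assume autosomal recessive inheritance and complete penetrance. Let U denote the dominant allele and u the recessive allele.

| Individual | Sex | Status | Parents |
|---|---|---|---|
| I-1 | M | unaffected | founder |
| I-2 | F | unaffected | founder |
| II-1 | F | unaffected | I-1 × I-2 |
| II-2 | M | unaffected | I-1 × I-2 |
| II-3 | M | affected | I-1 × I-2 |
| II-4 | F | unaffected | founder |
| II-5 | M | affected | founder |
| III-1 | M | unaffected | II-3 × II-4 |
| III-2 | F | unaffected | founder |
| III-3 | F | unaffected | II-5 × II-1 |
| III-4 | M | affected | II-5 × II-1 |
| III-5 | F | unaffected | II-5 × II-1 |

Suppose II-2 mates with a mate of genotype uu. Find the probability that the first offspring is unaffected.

2/3

I-1 is unaffected so carries U and passed u to II-3 (uu), so I-1 is Uu.
I-2 is unaffected so carries U and passed u to II-3 (uu), so I-2 is Uu.
II-2 is an unaffected offspring of I-1 (Uu) × I-2 (Uu), whose cross gives 1/4 UU : 1/2 Uu : 1/4 uu; conditioning on being unaffected, II-2 is UU with probability 1/3, Uu with probability 2/3.
Summing over parental genotype combinations, P(offspring is unaffected) = 1/3·1 + 2/3·1/2 = 2/3.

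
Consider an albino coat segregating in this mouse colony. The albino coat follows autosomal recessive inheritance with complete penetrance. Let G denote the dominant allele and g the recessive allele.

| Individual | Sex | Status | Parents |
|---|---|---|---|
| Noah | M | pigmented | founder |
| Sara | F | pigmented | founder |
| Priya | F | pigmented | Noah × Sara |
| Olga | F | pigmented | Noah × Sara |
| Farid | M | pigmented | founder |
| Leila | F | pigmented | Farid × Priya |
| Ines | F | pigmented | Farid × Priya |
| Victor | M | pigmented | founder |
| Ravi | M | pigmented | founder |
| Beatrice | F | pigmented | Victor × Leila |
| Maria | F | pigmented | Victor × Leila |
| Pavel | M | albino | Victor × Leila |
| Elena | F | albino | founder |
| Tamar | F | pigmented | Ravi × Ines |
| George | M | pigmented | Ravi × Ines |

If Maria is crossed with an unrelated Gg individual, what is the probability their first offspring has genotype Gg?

1/2

Victor is pigmented so carries G and passed g to Pavel (gg), so Victor is Gg.
Leila is pigmented so carries G and passed g to Pavel (gg), so Leila is Gg.
Maria is a pigmented offspring of Victor (Gg) × Leila (Gg), whose cross gives 1/4 GG : 1/2 Gg : 1/4 gg; conditioning on being pigmented, Maria is GG with probability 1/3, Gg with probability 2/3.
Summing over parental genotype combinations, P(offspring has genotype Gg) = 1/3·1/2 + 2/3·1/2 = 1/2.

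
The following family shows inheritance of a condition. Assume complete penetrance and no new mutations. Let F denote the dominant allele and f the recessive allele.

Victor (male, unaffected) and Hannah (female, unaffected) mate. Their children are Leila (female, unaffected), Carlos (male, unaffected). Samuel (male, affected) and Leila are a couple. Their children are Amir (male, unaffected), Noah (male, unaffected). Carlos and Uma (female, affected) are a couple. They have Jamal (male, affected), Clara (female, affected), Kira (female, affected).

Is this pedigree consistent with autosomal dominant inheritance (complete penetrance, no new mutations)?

Yes

A consistent assignment under autosomal dominant exists: Victor ff, Hannah ff, Leila ff, Carlos ff, Samuel Ff, Uma FF, Amir ff, Noah ff, Jamal Ff, Clara Ff, Kira Ff.
In this assignment every recorded phenotype matches its genotype and every non-founder's genotype is obtainable from its parents' genotypes, so the pedigree is consistent.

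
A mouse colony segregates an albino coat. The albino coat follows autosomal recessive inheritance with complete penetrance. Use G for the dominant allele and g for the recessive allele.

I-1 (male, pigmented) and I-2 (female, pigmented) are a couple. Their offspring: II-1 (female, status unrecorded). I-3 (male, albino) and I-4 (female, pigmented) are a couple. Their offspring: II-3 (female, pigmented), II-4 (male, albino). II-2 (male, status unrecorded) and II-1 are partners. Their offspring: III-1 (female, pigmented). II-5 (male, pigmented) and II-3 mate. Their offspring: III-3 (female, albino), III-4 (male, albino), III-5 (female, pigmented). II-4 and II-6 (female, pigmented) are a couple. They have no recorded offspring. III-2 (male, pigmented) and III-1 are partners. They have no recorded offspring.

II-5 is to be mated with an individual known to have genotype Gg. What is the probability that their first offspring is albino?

1/4

II-5 is pigmented so carries G and passed g to III-3 (gg), so II-5 is Gg.
The cross gives 1/4 GG : 1/2 Gg : 1/4 gg, so P(offspring is albino) = 1/4.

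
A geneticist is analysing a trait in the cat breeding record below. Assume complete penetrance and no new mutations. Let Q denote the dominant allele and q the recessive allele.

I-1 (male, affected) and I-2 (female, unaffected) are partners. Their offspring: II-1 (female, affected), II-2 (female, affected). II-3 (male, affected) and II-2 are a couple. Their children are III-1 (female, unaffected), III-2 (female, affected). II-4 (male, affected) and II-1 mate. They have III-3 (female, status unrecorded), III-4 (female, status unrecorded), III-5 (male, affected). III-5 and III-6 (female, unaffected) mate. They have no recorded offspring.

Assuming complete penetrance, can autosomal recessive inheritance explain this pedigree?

No

Under autosomal recessive, III-1 (unaffected, female) cannot arise from II-3 (affected) × II-2 (affected).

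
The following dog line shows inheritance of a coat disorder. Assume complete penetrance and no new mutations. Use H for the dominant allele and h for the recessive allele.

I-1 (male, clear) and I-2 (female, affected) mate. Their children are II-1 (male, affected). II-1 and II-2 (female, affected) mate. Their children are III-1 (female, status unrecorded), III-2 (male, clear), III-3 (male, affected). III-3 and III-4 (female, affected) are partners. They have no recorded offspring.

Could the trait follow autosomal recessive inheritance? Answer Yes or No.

Under autosomal recessive, III-2 (clear, male) cannot arise from II-1 (affected) × II-2 (affected).

No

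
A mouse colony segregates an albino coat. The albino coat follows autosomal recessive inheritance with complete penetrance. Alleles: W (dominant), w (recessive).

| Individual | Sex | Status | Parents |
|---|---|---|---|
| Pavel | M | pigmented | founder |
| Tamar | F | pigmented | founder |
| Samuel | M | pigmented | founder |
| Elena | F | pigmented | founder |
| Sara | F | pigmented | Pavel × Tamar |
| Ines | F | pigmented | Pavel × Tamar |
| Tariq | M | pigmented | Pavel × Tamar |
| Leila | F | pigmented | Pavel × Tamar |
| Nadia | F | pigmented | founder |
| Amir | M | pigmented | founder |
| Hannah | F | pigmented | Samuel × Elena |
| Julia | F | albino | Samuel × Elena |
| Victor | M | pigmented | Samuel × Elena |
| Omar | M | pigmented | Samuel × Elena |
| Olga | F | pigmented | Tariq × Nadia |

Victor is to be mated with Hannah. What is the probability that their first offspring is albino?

1/9

Samuel is pigmented so carries W and passed w to Julia (ww), so Samuel is Ww.
Elena is pigmented so carries W and passed w to Julia (ww), so Elena is Ww.
Victor is a pigmented offspring of Samuel (Ww) × Elena (Ww), whose cross gives 1/4 WW : 1/2 Ww : 1/4 ww; conditioning on being pigmented, Victor is WW with probability 1/3, Ww with probability 2/3.
Hannah is a pigmented offspring of Samuel (Ww) × Elena (Ww), whose cross gives 1/4 WW : 1/2 Ww : 1/4 ww; conditioning on being pigmented, Hannah is WW with probability 1/3, Ww with probability 2/3.
Summing over parental genotype combinations, P(offspring is albino) = 4/9·1/4 = 1/9.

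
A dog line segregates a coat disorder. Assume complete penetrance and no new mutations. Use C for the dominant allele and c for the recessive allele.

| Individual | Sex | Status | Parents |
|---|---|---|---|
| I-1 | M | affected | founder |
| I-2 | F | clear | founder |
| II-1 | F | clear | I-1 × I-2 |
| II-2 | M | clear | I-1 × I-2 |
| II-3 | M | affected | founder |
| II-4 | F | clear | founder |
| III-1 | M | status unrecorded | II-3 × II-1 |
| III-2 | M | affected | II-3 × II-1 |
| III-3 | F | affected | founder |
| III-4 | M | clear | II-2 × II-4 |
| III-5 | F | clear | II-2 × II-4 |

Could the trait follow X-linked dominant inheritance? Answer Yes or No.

Under X-linked dominant, II-1 (clear, female) cannot arise from I-1 (affected) × I-2 (clear).

No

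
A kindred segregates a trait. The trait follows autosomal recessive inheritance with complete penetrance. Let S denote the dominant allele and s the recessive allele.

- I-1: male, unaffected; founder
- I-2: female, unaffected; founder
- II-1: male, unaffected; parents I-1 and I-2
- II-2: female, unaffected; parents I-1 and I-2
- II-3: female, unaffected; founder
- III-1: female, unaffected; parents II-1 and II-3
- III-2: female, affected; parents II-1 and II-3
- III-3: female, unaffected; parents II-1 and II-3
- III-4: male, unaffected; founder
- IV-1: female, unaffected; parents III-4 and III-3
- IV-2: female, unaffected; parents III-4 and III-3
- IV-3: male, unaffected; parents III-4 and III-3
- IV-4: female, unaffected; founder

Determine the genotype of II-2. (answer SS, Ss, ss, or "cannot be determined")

II-2's phenotype allows SS or Ss, and no parent or child forces a single allele at both positions; consistent genotype assignments exist with II-2 as SS or Ss.

cannot be determined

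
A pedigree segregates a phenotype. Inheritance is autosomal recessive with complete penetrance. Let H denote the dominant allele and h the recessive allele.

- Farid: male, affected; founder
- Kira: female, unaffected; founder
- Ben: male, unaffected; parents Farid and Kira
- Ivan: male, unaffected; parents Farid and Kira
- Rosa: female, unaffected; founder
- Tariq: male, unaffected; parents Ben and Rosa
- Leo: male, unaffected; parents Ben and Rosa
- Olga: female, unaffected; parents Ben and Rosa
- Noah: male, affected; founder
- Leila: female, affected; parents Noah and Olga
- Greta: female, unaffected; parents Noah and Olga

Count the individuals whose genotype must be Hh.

4

Obligate heterozygotes: Ben is unaffected so carries H and received h from Farid (hh), so Ben is Hh; Ivan is unaffected so carries H and received h from Farid (hh), so Ivan is Hh; Olga is unaffected so carries H and passed h to Leila (hh), so Olga is Hh; Greta is unaffected so carries H and received h from Noah (hh), so Greta is Hh.
Every other individual is either homozygous by phenotype or has at least one consistent homozygous assignment, so the count is 4.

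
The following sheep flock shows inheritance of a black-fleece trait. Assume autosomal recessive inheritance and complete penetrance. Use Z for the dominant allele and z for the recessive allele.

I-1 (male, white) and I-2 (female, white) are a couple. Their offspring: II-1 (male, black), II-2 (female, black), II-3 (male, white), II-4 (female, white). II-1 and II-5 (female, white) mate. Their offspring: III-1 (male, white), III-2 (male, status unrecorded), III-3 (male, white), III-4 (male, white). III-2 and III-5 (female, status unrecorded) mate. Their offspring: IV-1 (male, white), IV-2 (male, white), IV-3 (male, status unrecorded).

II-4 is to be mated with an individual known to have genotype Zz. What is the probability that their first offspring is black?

I-1 is white so carries Z and passed z to II-1 (zz), so I-1 is Zz.
I-2 is white so carries Z and passed z to II-1 (zz), so I-2 is Zz.
II-4 is a white offspring of I-1 (Zz) × I-2 (Zz), whose cross gives 1/4 ZZ : 1/2 Zz : 1/4 zz; conditioning on being white, II-4 is ZZ with probability 1/3, Zz with probability 2/3.
Summing over parental genotype combinations, P(offspring is black) = 2/3·1/4 = 1/6.

1/6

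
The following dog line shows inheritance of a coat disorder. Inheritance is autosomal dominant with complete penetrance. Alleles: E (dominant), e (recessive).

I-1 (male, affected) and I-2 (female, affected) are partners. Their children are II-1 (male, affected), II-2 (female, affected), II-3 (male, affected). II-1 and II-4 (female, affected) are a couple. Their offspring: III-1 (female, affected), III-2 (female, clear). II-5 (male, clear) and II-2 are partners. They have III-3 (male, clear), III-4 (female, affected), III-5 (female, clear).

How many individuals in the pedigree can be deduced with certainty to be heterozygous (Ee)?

Obligate heterozygotes: II-1 is affected so carries E and passed e to III-2 (ee), so II-1 is Ee; II-2 is affected so carries E and passed e to III-3 (ee), so II-2 is Ee; II-4 is affected so carries E and passed e to III-2 (ee), so II-4 is Ee; III-4 is affected so carries E and received e from II-5 (ee), so III-4 is Ee.
Every other individual is either homozygous by phenotype or has at least one consistent homozygous assignment, so the count is 4.

4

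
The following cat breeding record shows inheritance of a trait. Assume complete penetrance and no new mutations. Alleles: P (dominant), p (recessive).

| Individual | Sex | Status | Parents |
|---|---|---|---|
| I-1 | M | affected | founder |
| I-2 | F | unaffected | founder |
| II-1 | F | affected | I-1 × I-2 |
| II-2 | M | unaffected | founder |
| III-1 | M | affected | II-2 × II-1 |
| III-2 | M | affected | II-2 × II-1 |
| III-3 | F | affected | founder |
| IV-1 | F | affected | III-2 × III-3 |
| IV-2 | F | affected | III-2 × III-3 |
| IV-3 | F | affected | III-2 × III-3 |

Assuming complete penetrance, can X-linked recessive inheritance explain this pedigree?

Yes

A consistent assignment under X-linked recessive exists: I-1 X^p Y, I-2 X^P X^p, II-1 X^p X^p, II-2 X^P Y, III-1 X^p Y, III-2 X^p Y, III-3 X^p X^p, IV-1 X^p X^p, IV-2 X^p X^p, IV-3 X^p X^p.
In this assignment every recorded phenotype matches its genotype and every non-founder's genotype is obtainable from its parents' genotypes, so the pedigree is consistent.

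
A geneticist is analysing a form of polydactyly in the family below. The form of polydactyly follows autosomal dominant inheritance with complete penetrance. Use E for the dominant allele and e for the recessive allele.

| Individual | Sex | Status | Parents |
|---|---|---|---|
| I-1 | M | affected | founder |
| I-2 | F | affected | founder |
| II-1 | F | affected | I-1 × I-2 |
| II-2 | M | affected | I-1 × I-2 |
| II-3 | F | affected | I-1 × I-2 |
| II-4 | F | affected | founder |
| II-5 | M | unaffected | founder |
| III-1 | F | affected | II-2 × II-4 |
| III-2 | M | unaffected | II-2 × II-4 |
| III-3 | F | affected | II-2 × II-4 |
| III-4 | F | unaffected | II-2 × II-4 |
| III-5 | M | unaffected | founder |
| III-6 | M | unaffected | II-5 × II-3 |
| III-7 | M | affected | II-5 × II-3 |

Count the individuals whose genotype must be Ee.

Obligate heterozygotes: II-2 is affected so carries E and passed e to III-2 (ee), so II-2 is Ee; II-3 is affected so carries E and passed e to III-6 (ee), so II-3 is Ee; II-4 is affected so carries E and passed e to III-2 (ee), so II-4 is Ee; III-7 is affected so carries E and received e from II-5 (ee), so III-7 is Ee.
Every other individual is either homozygous by phenotype or has at least one consistent homozygous assignment, so the count is 4.

4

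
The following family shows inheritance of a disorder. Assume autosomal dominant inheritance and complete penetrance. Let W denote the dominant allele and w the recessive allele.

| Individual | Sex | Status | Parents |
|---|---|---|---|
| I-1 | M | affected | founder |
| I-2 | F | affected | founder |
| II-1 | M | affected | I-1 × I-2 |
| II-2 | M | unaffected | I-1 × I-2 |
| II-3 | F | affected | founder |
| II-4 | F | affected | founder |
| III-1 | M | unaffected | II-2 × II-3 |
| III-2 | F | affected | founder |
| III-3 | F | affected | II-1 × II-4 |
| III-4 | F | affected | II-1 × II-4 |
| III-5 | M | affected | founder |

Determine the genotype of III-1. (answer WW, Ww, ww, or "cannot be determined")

III-1 is unaffected, so III-1 is ww.

ww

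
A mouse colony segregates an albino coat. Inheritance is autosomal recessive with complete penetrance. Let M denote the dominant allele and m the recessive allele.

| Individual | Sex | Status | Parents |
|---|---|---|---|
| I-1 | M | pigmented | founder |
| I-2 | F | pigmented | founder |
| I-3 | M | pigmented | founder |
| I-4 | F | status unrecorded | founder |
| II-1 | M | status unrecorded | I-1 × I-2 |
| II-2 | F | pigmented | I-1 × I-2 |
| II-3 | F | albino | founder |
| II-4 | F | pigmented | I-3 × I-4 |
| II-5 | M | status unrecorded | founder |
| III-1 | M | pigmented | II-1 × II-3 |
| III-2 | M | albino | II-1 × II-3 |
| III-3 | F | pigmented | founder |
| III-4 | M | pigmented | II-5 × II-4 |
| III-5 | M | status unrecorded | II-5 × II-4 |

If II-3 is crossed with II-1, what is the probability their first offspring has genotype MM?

II-3 is albino, so II-3 is mm.
II-1 passed M to III-1 (Mm, whose m came from II-3) and passed m to III-2 (mm), so II-1 is Mm.
The cross gives 1/2 Mm : 1/2 mm, so P(offspring has genotype MM) = 0.

0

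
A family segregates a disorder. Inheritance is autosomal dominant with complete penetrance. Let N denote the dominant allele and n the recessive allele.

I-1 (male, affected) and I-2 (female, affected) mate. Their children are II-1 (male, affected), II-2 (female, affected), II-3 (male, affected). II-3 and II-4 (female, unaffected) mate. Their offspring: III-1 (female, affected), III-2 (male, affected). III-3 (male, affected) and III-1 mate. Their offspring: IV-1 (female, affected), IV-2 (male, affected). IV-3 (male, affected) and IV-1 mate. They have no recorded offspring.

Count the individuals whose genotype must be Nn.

Obligate heterozygotes: III-1 is affected so carries N and received n from II-4 (nn), so III-1 is Nn; III-2 is affected so carries N and received n from II-4 (nn), so III-2 is Nn.
Every other individual is either homozygous by phenotype or has at least one consistent homozygous assignment, so the count is 2.

2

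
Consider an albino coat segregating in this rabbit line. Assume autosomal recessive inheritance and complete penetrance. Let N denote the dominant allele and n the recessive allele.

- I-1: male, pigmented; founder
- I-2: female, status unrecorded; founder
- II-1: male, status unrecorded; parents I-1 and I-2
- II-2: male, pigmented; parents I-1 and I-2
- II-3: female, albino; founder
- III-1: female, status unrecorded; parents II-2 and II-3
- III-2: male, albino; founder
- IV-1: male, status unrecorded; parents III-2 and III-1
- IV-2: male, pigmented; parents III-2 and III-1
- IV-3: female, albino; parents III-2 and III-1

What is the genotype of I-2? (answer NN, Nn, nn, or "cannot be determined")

I-2's phenotype is unrecorded, and no parent or child forces a single allele at both positions; consistent genotype assignments exist with I-2 as NN or Nn or nn.

cannot be determined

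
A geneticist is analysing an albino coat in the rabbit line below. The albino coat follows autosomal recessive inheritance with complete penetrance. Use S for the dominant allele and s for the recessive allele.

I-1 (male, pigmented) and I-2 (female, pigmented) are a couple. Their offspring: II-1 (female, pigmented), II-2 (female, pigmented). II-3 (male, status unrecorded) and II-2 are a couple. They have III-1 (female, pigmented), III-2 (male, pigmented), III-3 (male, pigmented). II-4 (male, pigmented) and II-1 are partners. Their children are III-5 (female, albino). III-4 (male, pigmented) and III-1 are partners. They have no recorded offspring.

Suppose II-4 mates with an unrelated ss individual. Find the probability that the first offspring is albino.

II-4 is pigmented so carries S and passed s to III-5 (ss), so II-4 is Ss.
The cross gives 1/2 Ss : 1/2 ss, so P(offspring is albino) = 1/2.

1/2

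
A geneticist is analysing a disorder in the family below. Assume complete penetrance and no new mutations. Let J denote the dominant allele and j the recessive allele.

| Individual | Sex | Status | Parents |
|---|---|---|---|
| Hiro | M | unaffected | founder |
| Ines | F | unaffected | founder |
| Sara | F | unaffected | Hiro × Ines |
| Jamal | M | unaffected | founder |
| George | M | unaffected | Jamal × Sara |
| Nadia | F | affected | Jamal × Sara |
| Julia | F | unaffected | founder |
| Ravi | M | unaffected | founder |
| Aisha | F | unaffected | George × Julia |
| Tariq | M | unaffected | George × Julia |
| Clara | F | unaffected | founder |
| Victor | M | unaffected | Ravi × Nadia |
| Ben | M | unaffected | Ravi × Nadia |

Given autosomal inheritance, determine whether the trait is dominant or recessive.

Jamal and Sara are both unaffected yet have an affected child Nadia. Under dominance, an affected child requires at least one affected parent, so the trait cannot be dominant.

recessive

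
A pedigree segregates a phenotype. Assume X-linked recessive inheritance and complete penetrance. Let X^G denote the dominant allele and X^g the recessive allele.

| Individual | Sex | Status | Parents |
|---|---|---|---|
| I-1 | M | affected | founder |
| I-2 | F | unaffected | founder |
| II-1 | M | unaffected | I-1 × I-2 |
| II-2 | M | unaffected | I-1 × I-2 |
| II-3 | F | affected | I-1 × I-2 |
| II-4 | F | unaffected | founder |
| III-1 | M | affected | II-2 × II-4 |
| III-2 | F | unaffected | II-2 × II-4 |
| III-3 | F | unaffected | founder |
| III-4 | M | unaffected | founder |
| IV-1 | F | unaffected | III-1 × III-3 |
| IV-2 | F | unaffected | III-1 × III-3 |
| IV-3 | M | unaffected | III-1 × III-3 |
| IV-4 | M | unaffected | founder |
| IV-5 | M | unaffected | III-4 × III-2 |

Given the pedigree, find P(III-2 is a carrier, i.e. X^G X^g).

II-2 is unaffected, so II-2 is X^G Y.
II-4 is unaffected so carries G and passed g to III-1 (X^g Y), so II-4 is X^G X^g.
Their cross gives offspring ratios 1/2 X^G X^G : 1/2 X^G X^g. Conditioning on III-2 being unaffected, P(X^G X^g) = 1/2 / 1 = 1/2 before taking III-2's own offspring into account.
III-4 is unaffected, so III-4 is X^G Y.
Now use III-2's offspring. Probability of each recorded status — unaffected son IV-5: 1/2 if III-2 is X^G X^g, 1 if X^G X^G.
Bayes: P(X^G X^g) = 1/2·1/2 / (1/2·1/2 + 1/2·1) = 1/3.

1/3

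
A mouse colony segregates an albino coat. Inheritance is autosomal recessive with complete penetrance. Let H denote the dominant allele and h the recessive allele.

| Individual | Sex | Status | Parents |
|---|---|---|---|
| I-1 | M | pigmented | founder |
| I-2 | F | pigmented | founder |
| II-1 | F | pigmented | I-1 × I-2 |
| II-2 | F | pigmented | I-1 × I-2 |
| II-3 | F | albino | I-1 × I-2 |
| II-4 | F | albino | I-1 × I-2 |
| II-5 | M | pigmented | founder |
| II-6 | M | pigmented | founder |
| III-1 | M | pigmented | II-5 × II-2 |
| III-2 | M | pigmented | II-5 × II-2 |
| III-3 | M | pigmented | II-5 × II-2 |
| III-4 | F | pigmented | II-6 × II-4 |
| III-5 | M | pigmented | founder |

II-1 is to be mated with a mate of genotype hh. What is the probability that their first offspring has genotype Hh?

I-1 is pigmented so carries H and passed h to II-3 (hh), so I-1 is Hh.
I-2 is pigmented so carries H and passed h to II-3 (hh), so I-2 is Hh.
II-1 is a pigmented offspring of I-1 (Hh) × I-2 (Hh), whose cross gives 1/4 HH : 1/2 Hh : 1/4 hh; conditioning on being pigmented, II-1 is HH with probability 1/3, Hh with probability 2/3.
Summing over parental genotype combinations, P(offspring has genotype Hh) = 1/3·1 + 2/3·1/2 = 2/3.

2/3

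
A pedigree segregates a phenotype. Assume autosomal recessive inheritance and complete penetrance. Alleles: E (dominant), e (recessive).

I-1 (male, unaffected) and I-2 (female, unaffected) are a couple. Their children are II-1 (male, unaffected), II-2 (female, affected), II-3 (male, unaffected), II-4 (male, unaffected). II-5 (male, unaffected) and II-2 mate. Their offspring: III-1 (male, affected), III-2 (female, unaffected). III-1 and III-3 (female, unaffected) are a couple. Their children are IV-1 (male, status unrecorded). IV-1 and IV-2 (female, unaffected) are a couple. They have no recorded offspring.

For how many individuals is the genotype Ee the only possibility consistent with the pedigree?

Obligate heterozygotes: I-1 is unaffected so carries E and passed e to II-2 (ee), so I-1 is Ee; I-2 is unaffected so carries E and passed e to II-2 (ee), so I-2 is Ee; II-5 is unaffected so carries E and passed e to III-1 (ee), so II-5 is Ee; III-2 is unaffected so carries E and received e from II-2 (ee), so III-2 is Ee.
Every other individual is either homozygous by phenotype or has at least one consistent homozygous assignment, so the count is 4.

4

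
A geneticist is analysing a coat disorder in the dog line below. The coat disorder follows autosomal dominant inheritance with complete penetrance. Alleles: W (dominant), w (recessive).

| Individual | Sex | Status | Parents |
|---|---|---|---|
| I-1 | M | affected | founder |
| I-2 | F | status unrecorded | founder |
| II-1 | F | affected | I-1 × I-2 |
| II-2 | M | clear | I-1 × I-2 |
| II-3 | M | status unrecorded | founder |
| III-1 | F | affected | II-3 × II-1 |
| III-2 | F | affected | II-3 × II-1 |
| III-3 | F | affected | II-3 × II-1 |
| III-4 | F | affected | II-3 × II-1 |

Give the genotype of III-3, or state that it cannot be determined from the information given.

III-3's phenotype allows WW or Ww, and no parent or child forces a single allele at both positions; consistent genotype assignments exist with III-3 as WW or Ww.

cannot be determined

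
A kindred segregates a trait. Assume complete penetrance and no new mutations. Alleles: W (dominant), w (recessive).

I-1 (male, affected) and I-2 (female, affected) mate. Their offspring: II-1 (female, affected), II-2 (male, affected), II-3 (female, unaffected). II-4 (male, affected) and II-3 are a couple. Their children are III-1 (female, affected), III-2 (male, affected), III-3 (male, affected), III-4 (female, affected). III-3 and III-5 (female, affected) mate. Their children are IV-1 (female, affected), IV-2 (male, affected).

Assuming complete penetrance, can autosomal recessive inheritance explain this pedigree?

Under autosomal recessive, II-3 (unaffected, female) cannot arise from I-1 (affected) × I-2 (affected).

No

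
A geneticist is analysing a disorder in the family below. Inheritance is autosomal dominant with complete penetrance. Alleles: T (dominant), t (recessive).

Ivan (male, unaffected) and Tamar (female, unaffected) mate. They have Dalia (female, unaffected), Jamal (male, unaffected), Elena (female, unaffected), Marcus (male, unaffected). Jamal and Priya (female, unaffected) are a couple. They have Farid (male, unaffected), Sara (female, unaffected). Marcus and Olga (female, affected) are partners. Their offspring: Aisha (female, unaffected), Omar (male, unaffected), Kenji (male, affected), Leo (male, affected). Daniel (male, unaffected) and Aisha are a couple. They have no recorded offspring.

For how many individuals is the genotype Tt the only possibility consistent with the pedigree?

Obligate heterozygotes: Olga is affected so carries T and passed t to Aisha (tt), so Olga is Tt; Kenji is affected so carries T and received t from Marcus (tt), so Kenji is Tt; Leo is affected so carries T and received t from Marcus (tt), so Leo is Tt.
Every other individual is either homozygous by phenotype or has at least one consistent homozygous assignment, so the count is 3.

3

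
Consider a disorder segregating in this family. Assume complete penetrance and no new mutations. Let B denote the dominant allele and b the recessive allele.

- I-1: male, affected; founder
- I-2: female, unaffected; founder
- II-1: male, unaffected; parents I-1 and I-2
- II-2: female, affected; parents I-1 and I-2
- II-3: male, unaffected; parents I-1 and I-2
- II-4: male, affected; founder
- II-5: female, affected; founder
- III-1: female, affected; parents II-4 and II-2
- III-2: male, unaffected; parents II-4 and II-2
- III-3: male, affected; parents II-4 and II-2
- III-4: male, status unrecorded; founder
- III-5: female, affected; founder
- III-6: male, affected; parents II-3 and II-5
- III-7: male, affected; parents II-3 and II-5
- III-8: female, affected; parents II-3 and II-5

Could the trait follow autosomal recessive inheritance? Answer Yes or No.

Under autosomal recessive, III-2 (unaffected, male) cannot arise from II-4 (affected) × II-2 (affected).

No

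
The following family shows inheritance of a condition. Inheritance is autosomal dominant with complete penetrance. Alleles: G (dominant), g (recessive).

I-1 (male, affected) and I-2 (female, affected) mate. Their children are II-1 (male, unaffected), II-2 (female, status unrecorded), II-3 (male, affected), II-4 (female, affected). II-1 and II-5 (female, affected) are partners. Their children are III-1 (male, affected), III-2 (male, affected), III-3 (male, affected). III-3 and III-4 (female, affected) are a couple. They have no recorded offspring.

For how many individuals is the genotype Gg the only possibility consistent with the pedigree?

5

Obligate heterozygotes: I-1 is affected so carries G and passed g to II-1 (gg), so I-1 is Gg; I-2 is affected so carries G and passed g to II-1 (gg), so I-2 is Gg; III-1 is affected so carries G and received g from II-1 (gg), so III-1 is Gg; III-2 is affected so carries G and received g from II-1 (gg), so III-2 is Gg; III-3 is affected so carries G and received g from II-1 (gg), so III-3 is Gg.
Every other individual is either homozygous by phenotype or has at least one consistent homozygous assignment, so the count is 5.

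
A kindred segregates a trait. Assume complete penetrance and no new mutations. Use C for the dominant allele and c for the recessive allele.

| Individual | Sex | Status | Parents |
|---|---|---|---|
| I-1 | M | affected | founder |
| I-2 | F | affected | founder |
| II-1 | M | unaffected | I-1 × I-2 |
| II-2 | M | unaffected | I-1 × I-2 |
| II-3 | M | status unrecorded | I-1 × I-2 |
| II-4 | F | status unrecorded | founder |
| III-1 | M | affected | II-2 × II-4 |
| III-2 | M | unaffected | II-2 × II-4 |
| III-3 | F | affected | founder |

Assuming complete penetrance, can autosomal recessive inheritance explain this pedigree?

Under autosomal recessive, II-1 (unaffected, male) cannot arise from I-1 (affected) × I-2 (affected).

No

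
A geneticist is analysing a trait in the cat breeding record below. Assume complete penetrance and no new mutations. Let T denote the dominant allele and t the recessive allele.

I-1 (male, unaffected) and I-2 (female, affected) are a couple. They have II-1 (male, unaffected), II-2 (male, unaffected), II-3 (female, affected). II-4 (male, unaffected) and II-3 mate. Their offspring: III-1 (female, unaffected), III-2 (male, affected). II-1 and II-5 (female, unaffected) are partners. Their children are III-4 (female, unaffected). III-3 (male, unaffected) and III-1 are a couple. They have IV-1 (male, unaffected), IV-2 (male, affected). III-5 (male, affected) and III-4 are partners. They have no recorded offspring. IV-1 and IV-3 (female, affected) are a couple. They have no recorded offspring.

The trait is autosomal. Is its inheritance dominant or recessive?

III-3 and III-1 are both unaffected yet have an affected child IV-2. Under dominance, an affected child requires at least one affected parent, so the trait cannot be dominant.

recessive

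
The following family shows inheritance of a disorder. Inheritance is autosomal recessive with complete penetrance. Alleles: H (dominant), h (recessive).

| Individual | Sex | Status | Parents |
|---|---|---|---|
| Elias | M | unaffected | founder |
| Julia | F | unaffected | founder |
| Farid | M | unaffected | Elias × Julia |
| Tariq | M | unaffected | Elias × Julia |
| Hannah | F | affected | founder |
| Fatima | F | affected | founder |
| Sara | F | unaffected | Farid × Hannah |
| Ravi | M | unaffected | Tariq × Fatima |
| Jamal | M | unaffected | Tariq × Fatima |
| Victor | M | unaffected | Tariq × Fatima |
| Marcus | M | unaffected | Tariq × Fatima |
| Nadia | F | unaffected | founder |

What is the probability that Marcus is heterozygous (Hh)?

1

Marcus is unaffected so carries H and received h from Fatima (hh), so Marcus is Hh, giving P(Hh) = 1.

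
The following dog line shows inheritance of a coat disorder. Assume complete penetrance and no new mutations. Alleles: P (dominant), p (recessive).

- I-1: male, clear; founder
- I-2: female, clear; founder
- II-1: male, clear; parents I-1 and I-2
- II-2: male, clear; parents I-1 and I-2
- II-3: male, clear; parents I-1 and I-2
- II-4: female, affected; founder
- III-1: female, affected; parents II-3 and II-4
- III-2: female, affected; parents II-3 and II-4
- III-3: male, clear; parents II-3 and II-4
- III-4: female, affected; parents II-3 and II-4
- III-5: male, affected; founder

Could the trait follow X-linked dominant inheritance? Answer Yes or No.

A consistent assignment under X-linked dominant exists: I-1 X^p Y, I-2 X^p X^p, II-1 X^p Y, II-2 X^p Y, II-3 X^p Y, II-4 X^P X^p, III-1 X^P X^p, III-2 X^P X^p, III-3 X^p Y, III-4 X^P X^p, III-5 X^P Y.
In this assignment every recorded phenotype matches its genotype and every non-founder's genotype is obtainable from its parents' genotypes, so the pedigree is consistent.

Yes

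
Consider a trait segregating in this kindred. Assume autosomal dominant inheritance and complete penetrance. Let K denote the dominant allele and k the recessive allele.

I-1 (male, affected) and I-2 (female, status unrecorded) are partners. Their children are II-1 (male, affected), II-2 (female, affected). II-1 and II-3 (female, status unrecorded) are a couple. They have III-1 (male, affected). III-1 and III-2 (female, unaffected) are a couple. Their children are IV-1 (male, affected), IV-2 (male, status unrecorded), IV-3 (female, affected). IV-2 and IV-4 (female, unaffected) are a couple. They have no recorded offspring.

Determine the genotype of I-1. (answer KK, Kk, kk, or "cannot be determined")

I-1's phenotype allows KK or Kk, and no parent or child forces a single allele at both positions; consistent genotype assignments exist with I-1 as KK or Kk.

cannot be determined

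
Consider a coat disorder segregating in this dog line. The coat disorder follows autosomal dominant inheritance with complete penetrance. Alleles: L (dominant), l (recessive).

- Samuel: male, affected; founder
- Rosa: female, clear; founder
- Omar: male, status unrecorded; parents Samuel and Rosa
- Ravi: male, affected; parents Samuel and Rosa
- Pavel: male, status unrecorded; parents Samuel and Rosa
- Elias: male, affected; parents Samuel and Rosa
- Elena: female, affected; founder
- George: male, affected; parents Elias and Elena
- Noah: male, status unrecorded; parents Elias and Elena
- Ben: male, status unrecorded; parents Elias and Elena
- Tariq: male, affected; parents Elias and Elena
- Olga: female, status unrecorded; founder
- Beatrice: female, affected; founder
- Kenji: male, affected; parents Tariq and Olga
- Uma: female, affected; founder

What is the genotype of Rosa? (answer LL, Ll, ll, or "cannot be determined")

ll

Rosa is clear, so Rosa is ll.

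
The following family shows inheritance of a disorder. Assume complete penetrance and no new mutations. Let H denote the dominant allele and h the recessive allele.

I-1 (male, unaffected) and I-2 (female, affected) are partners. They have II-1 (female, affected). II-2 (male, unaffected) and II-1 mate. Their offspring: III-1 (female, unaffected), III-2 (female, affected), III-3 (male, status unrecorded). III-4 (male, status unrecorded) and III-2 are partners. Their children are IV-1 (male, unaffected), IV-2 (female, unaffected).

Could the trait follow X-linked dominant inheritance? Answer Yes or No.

A consistent assignment under X-linked dominant exists: I-1 X^h Y, I-2 X^H X^H, II-1 X^H X^h, II-2 X^h Y, III-1 X^h X^h, III-2 X^H X^h, III-3 X^H Y, III-4 X^h Y, IV-1 X^h Y, IV-2 X^h X^h.
In this assignment every recorded phenotype matches its genotype and every non-founder's genotype is obtainable from its parents' genotypes, so the pedigree is consistent.

Yes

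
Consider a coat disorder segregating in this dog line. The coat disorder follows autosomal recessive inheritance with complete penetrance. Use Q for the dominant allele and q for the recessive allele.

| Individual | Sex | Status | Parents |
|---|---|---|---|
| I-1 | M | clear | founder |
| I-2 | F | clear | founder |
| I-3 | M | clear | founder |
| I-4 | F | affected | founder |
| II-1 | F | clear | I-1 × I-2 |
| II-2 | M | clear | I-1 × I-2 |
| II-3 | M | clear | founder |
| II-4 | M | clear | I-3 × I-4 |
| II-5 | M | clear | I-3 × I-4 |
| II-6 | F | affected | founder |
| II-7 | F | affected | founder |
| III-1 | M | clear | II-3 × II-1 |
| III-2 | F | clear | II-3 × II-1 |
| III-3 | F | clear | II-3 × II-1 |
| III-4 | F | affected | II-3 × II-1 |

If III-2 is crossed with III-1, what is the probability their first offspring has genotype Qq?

II-3 is clear so carries Q and passed q to III-4 (qq), so II-3 is Qq.
II-1 is clear so carries Q and passed q to III-4 (qq), so II-1 is Qq.
III-2 is a clear offspring of II-3 (Qq) × II-1 (Qq), whose cross gives 1/4 QQ : 1/2 Qq : 1/4 qq; conditioning on being clear, III-2 is QQ with probability 1/3, Qq with probability 2/3.
III-1 is a clear offspring of II-3 (Qq) × II-1 (Qq), whose cross gives 1/4 QQ : 1/2 Qq : 1/4 qq; conditioning on being clear, III-1 is QQ with probability 1/3, Qq with probability 2/3.
Summing over parental genotype combinations, P(offspring has genotype Qq) = 2/9·1/2 + 2/9·1/2 + 4/9·1/2 = 4/9.

4/9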